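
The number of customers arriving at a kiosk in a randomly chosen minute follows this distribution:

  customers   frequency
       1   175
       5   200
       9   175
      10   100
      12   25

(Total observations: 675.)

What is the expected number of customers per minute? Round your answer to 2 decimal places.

6.00

Total = 675, so P(customers=1) = 175/675, etc.
E[X] = (7/27)·1 + (8/27)·5 + (7/27)·9 + (4/27)·10 + (1/27)·12
     = 6 ≈ 6.00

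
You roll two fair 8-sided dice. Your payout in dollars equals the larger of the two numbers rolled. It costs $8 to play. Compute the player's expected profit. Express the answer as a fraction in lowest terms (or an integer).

Distribution of the larger of the two numbers rolled: 1 w.p. 1/64, 2 w.p. 3/64, 3 w.p. 5/64, 4 w.p. 7/64, 5 w.p. 9/64, 6 w.p. 11/64, …
E[payout] = (1/64)·1 + (3/64)·2 + (5/64)·3 + (7/64)·4 + (9/64)·5 + (11/64)·6 + (13/64)·7 + (15/64)·8 = 93/16
Expected profit = 93/16 − 8 = -35/16

-35/16 dollars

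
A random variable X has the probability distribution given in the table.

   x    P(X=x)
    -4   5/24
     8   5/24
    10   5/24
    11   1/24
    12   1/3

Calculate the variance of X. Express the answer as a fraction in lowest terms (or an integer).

6941/192

E[X] = (5/24)·(-4) + (5/24)·8 + (5/24)·10 + (1/24)·11 + (1/3)·12 = 59/8
E[X²] = (5/24)·16 + (5/24)·64 + (5/24)·100 + (1/24)·121 + (1/3)·144 = 2173/24
Var(X) = 2173/24 − (59/8)² = 6941/192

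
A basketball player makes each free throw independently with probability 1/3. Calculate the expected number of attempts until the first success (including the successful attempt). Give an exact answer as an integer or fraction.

3

For a geometric distribution, E[trials] = 1/p = 1/(1/3) = 3.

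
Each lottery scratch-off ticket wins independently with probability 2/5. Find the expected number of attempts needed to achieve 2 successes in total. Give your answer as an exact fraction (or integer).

5

By linearity (sum of 2 independent geometric waits), E[trials] = 2/p = 2/(2/5) = 5.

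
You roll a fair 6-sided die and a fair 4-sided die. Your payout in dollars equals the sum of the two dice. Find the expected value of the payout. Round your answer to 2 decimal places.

$6.00

Distribution of the sum of the two dice: 2 w.p. 1/24, 3 w.p. 1/12, 4 w.p. 1/8, 5 w.p. 1/6, 6 w.p. 1/6, 7 w.p. 1/6, …
E[payout] = (1/24)·2 + (1/12)·3 + (1/8)·4 + (1/6)·5 + (1/6)·6 + (1/6)·7 + (1/8)·8 + (1/12)·9 + (1/24)·10 = 6
≈ $6.00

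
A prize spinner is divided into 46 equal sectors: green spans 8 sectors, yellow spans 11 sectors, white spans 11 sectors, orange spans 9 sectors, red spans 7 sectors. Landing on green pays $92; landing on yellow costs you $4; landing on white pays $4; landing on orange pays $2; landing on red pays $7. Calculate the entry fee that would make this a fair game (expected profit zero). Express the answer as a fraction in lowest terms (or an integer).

E[payout] = (8/46)·92 + (11/46)·(-4) + (11/46)·4 + (9/46)·2 + (7/46)·7 = 803/46
Fair fee = E[payout] = 803/46

803/46 dollars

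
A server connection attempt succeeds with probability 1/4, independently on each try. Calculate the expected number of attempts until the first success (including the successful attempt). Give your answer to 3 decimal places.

4.000

For a geometric distribution, E[trials] = 1/p = 1/(1/4) = 4.
≈ 4.000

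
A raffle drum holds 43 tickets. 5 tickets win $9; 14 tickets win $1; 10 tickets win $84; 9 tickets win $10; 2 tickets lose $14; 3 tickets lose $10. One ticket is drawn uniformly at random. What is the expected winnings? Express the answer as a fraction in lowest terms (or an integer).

931/43 dollars

E[payout] = (5/43)·9 + (14/43)·1 + (10/43)·84 + (9/43)·10 + (2/43)·(-14) + (3/43)·(-10) = 931/43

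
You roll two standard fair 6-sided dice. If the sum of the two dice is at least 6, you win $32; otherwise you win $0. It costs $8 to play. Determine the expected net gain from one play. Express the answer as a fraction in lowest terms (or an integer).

E[payout] = (5/18)·0 + (13/18)·32 = 208/9
Expected profit = 208/9 − 8 = 136/9

136/9 dollars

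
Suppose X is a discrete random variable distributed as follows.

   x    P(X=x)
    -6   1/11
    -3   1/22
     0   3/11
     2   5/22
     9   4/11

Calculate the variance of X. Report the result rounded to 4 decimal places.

E[X] = (1/11)·(-6) + (1/22)·(-3) + (3/11)·0 + (5/22)·2 + (4/11)·9 = 67/22
E[X²] = (1/11)·36 + (1/22)·9 + (3/11)·0 + (5/22)·4 + (4/11)·81 = 749/22
Var(X) = 749/22 − (67/22)² = 11989/484 ≈ 24.7707

24.7707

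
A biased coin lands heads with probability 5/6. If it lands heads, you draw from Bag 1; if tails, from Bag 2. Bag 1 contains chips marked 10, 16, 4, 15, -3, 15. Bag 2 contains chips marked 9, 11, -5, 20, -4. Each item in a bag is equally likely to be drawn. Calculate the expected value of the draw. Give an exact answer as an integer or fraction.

E[X | Bag 1] = (10 + 16 + 4 + 15 − 3 + 15)/6 = 19/2
E[X | Bag 2] = (9 + 11 − 5 + 20 − 4)/5 = 31/5
E[X] = (5/6)·19/2 + (1/6)·31/5 = 179/20

179/20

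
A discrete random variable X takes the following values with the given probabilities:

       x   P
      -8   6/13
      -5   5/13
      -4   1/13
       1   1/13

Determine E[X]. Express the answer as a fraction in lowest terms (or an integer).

-76/13

E[X] = (6/13)·(-8) + (5/13)·(-5) + (1/13)·(-4) + (1/13)·1
     = -76/13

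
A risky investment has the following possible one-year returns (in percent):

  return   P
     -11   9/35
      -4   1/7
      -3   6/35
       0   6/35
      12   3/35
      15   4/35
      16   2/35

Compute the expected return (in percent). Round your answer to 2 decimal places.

E[X] = (9/35)·(-11) + (1/7)·(-4) + (6/35)·(-3) + (6/35)·0 + (3/35)·12 + (4/35)·15 + (2/35)·16
     = -9/35 ≈ -0.26

-0.26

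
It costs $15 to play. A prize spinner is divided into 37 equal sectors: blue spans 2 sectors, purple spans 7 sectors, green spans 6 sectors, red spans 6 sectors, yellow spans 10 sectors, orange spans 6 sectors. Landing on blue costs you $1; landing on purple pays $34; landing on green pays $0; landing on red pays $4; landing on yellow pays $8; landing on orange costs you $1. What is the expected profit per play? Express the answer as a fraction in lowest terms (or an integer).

E[payout] = (2/37)·(-1) + (7/37)·34 + (6/37)·0 + (6/37)·4 + (10/37)·8 + (6/37)·(-1) = 334/37
Expected profit = 334/37 − 15 = -221/37

-221/37 dollars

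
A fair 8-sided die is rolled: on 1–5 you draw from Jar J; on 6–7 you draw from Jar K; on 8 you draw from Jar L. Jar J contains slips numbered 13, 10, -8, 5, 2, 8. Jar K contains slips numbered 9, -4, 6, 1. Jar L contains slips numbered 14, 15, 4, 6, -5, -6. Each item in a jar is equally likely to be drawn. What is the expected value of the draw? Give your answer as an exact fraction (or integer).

E[X | Jar J] = (13 + 10 − 8 + 5 + 2 + 8)/6 = 5
E[X | Jar K] = (9 − 4 + 6 + 1)/4 = 3
E[X | Jar L] = (14 + 15 + 4 + 6 − 5 − 6)/6 = 14/3
E[X] = (5/8)·5 + (1/4)·3 + (1/8)·14/3 = 107/24

107/24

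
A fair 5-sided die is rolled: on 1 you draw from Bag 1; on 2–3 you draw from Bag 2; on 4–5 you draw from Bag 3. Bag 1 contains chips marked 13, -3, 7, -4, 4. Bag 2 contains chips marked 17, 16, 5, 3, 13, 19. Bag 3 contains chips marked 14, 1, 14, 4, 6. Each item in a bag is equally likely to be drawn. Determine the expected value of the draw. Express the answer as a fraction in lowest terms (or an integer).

E[X | Bag 1] = (13 − 3 + 7 − 4 + 4)/5 = 17/5
E[X | Bag 2] = (17 + 16 + 5 + 3 + 13 + 19)/6 = 73/6
E[X | Bag 3] = (14 + 1 + 14 + 4 + 6)/5 = 39/5
E[X] = (1/5)·17/5 + (2/5)·73/6 + (2/5)·39/5 = 26/3

26/3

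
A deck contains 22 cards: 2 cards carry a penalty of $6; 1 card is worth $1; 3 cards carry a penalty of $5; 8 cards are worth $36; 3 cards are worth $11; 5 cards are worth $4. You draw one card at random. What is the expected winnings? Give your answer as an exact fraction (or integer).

315/22 dollars

E[payout] = (2/22)·(-6) + (1/22)·1 + (3/22)·(-5) + (8/22)·36 + (3/22)·11 + (5/22)·4 = 315/22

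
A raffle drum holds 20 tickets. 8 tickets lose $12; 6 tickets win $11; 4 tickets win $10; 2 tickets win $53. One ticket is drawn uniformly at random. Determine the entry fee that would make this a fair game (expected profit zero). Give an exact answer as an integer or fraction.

29/5 dollars

E[payout] = (8/20)·(-12) + (6/20)·11 + (4/20)·10 + (2/20)·53 = 29/5
Fair fee = E[payout] = 29/5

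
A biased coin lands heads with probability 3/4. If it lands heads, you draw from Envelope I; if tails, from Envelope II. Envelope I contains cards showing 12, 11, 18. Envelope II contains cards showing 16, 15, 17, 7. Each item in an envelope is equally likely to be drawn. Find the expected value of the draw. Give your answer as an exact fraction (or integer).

219/16

E[X | Envelope I] = (12 + 11 + 18)/3 = 41/3
E[X | Envelope II] = (16 + 15 + 17 + 7)/4 = 55/4
E[X] = (3/4)·41/3 + (1/4)·55/4 = 219/16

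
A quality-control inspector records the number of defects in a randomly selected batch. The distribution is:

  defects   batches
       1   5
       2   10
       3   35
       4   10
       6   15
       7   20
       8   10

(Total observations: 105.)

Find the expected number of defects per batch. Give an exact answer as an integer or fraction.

32/7

Total = 105, so P(defects=1) = 5/105, etc.
E[X] = (1/21)·1 + (2/21)·2 + (1/3)·3 + (2/21)·4 + (1/7)·6 + (4/21)·7 + (2/21)·8
     = 32/7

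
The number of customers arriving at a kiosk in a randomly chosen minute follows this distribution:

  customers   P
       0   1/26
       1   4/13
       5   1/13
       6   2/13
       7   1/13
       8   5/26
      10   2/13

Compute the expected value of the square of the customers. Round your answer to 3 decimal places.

E[X²] = (1/26)·0 + (4/13)·1 + (1/13)·25 + (2/13)·36 + (1/13)·49 + (5/26)·64 + (2/13)·100
     = 510/13 ≈ 39.231

39.231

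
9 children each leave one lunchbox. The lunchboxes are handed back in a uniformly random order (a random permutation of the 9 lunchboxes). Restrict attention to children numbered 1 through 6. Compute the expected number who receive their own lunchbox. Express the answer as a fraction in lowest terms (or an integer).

Let Xᵢ = 1 if person i gets their own lunchbox. For each i, P(Xᵢ=1) = 1/9.
By linearity of expectation, E[X₁+…+X_6] = 6·(1/9) = 2/3.

2/3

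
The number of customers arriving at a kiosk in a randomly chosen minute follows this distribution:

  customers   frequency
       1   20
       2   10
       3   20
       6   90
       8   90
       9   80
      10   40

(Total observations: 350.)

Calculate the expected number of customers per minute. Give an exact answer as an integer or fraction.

Total = 350, so P(customers=1) = 20/350, etc.
E[X] = (2/35)·1 + (1/35)·2 + (2/35)·3 + (9/35)·6 + (9/35)·8 + (8/35)·9 + (4/35)·10
     = 248/35

248/35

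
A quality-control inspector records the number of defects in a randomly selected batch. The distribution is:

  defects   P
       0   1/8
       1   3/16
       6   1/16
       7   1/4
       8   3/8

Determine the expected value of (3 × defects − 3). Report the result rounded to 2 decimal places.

E[3x-3] = (1/8)·(-3) + (3/16)·0 + (1/16)·15 + (1/4)·18 + (3/8)·21
     = 207/16 ≈ 12.94

12.94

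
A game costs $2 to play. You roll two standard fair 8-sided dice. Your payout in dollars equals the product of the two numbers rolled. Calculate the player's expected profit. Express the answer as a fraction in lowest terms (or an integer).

Distribution of the product of the two numbers rolled: 1 w.p. 1/64, 2 w.p. 1/32, 3 w.p. 1/32, 4 w.p. 3/64, 5 w.p. 1/32, 6 w.p. 1/16, …
E[payout] = (1/64)·1 + (1/32)·2 + (1/32)·3 + (3/64)·4 + (1/32)·5 + (1/16)·6 + (1/32)·7 + (1/16)·8 + (1/64)·9 + (1/32)·10 + (1/16)·12 + (1/32)·14 + (1/32)·15 + (3/64)·16 + (1/32)·18 + (1/32)·20 + (1/32)·21 + (1/16)·24 + (1/64)·25 + (1/32)·28 + (1/32)·30 + (1/32)·32 + (1/32)·35 + (1/64)·36 + (1/32)·40 + (1/32)·42 + (1/32)·48 + (1/64)·49 + (1/32)·56 + (1/64)·64 = 81/4
Expected profit = 81/4 − 2 = 73/4

73/4 dollars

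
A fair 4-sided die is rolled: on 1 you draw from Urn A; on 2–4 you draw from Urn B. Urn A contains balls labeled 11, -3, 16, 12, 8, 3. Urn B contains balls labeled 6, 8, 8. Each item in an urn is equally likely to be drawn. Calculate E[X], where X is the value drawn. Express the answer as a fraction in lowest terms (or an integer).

E[X | Urn A] = (11 − 3 + 16 + 12 + 8 + 3)/6 = 47/6
E[X | Urn B] = (6 + 8 + 8)/3 = 22/3
E[X] = (1/4)·47/6 + (3/4)·22/3 = 179/24

179/24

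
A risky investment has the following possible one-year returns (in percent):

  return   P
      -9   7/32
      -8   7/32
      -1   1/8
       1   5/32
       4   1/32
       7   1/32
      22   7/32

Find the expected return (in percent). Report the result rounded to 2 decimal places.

1.47

E[X] = (7/32)·(-9) + (7/32)·(-8) + (1/8)·(-1) + (5/32)·1 + (1/32)·4 + (1/32)·7 + (7/32)·22
     = 47/32 ≈ 1.47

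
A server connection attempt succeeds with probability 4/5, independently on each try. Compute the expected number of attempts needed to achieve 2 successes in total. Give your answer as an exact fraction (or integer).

5/2

By linearity (sum of 2 independent geometric waits), E[trials] = 2/p = 2/(4/5) = 5/2.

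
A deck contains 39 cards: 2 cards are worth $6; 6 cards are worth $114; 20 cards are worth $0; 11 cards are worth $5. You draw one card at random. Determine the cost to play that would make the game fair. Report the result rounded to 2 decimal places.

$19.26

E[payout] = (2/39)·6 + (6/39)·114 + (20/39)·0 + (11/39)·5 = 751/39
Fair fee = E[payout] = 751/39 ≈ $19.26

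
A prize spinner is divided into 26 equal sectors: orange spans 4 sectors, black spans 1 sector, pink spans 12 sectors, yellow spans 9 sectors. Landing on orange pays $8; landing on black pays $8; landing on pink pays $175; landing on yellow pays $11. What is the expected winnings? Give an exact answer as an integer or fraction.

2239/26 dollars

E[payout] = (4/26)·8 + (1/26)·8 + (12/26)·175 + (9/26)·11 = 2239/26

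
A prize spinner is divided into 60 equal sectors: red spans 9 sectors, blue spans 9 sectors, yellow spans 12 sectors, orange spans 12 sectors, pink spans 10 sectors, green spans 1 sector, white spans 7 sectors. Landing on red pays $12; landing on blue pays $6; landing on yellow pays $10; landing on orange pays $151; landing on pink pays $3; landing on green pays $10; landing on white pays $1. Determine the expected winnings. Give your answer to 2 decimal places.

E[payout] = (9/60)·12 + (9/60)·6 + (12/60)·10 + (12/60)·151 + (10/60)·3 + (1/60)·10 + (7/60)·1 = 2141/60
≈ $35.68

$35.68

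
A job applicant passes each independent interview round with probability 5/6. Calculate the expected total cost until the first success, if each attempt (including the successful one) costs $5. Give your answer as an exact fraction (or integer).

E[#attempts] = 1/p = 6/5; E[cost] = 5·6/5 = 6.

$6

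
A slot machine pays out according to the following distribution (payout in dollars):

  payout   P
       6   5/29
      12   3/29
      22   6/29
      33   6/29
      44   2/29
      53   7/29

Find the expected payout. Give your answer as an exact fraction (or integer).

E[X] = (5/29)·6 + (3/29)·12 + (6/29)·22 + (6/29)·33 + (2/29)·44 + (7/29)·53
     = 855/29

855/29 dollars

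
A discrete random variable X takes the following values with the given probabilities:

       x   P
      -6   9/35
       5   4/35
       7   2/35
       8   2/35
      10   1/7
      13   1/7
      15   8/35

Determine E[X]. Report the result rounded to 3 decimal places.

6.600

E[X] = (9/35)·(-6) + (4/35)·5 + (2/35)·7 + (2/35)·8 + (1/7)·10 + (1/7)·13 + (8/35)·15
     = 33/5 ≈ 6.600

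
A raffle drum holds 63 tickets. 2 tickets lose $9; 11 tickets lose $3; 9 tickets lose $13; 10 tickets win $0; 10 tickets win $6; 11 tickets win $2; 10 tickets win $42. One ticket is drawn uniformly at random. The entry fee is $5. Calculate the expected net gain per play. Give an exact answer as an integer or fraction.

E[payout] = (2/63)·(-9) + (11/63)·(-3) + (9/63)·(-13) + (10/63)·0 + (10/63)·6 + (11/63)·2 + (10/63)·42 = 334/63
Expected profit = 334/63 − 5 = 19/63

19/63 dollars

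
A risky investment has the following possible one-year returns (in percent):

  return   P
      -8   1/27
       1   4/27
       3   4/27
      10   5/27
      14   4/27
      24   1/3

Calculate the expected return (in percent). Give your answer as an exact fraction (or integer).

110/9

E[X] = (1/27)·(-8) + (4/27)·1 + (4/27)·3 + (5/27)·10 + (4/27)·14 + (1/3)·24
     = 110/9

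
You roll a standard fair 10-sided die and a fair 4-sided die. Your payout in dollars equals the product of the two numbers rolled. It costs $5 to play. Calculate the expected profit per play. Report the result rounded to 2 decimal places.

Distribution of the product of the two numbers rolled: 1 w.p. 1/40, 2 w.p. 1/20, 3 w.p. 1/20, 4 w.p. 3/40, 5 w.p. 1/40, 6 w.p. 3/40, …
E[payout] = (1/40)·1 + (1/20)·2 + (1/20)·3 + (3/40)·4 + (1/40)·5 + (3/40)·6 + (1/40)·7 + (3/40)·8 + (1/20)·9 + (1/20)·10 + (3/40)·12 + (1/40)·14 + (1/40)·15 + (1/20)·16 + (1/20)·18 + (1/20)·20 + (1/40)·21 + (1/20)·24 + (1/40)·27 + (1/40)·28 + (1/40)·30 + (1/40)·32 + (1/40)·36 + (1/40)·40 = 55/4
Expected profit = 55/4 − 5 = 35/4 ≈ $8.75

$8.75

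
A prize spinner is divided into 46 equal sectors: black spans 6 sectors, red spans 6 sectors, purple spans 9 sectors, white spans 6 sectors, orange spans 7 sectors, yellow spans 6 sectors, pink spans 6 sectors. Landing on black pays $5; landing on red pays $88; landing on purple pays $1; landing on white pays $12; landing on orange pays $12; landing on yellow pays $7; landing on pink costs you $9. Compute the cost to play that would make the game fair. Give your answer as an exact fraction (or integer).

E[payout] = (6/46)·5 + (6/46)·88 + (9/46)·1 + (6/46)·12 + (7/46)·12 + (6/46)·7 + (6/46)·(-9) = 711/46
Fair fee = E[payout] = 711/46

711/46 dollars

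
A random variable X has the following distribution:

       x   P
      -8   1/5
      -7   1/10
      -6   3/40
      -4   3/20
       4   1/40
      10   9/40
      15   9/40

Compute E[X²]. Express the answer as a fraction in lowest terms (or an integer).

E[X²] = (1/5)·64 + (1/10)·49 + (3/40)·36 + (3/20)·16 + (1/40)·16 + (9/40)·100 + (9/40)·225
     = 3853/40

3853/40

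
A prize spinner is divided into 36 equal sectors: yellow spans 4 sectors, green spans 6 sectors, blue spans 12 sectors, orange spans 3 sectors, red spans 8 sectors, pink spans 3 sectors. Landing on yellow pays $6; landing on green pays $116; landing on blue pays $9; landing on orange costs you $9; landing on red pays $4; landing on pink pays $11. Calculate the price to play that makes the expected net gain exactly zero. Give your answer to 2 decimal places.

E[payout] = (4/36)·6 + (6/36)·116 + (12/36)·9 + (3/36)·(-9) + (8/36)·4 + (3/36)·11 = 433/18
Fair fee = E[payout] = 433/18 ≈ $24.06

$24.06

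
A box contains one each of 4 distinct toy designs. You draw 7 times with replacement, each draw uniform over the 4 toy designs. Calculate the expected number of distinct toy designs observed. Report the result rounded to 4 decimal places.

3.4661

Let Xⱼ=1 if type j appears at least once. P(Xⱼ=1) = 1 − ((4−1)/4)^7 = 14197/16384.
E[#distinct] = 4·14197/16384 = 14197/4096.
≈ 3.4661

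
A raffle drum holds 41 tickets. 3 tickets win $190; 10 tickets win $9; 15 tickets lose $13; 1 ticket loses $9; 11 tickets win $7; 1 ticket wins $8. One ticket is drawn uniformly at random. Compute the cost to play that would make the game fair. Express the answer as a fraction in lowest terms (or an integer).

E[payout] = (3/41)·190 + (10/41)·9 + (15/41)·(-13) + (1/41)·(-9) + (11/41)·7 + (1/41)·8 = 541/41
Fair fee = E[payout] = 541/41

541/41 dollars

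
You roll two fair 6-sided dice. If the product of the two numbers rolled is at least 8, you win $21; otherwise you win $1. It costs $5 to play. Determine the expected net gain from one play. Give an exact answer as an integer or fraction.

74/9 dollars

E[payout] = (7/18)·1 + (11/18)·21 = 119/9
Expected profit = 119/9 − 5 = 74/9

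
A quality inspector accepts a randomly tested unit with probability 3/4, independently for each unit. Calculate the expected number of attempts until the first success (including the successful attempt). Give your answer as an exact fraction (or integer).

4/3

For a geometric distribution, E[trials] = 1/p = 1/(3/4) = 4/3.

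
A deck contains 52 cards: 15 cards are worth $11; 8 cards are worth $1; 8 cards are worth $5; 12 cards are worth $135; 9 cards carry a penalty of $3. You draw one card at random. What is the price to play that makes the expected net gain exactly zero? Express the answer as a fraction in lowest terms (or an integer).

903/26 dollars

E[payout] = (15/52)·11 + (8/52)·1 + (8/52)·5 + (12/52)·135 + (9/52)·(-3) = 903/26
Fair fee = E[payout] = 903/26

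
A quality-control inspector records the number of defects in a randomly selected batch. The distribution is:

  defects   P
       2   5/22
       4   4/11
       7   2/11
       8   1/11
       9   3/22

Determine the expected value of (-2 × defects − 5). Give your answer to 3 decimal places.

E[-2x-5] = (5/22)·(-9) + (4/11)·(-13) + (2/11)·(-19) + (1/11)·(-21) + (3/22)·(-23)
     = -168/11 ≈ -15.273

-15.273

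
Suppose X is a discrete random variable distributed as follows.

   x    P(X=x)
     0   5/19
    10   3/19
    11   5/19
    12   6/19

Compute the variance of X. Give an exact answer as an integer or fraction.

8962/361

E[X] = (5/19)·0 + (3/19)·10 + (5/19)·11 + (6/19)·12 = 157/19
E[X²] = (5/19)·0 + (3/19)·100 + (5/19)·121 + (6/19)·144 = 1769/19
Var(X) = 1769/19 − (157/19)² = 8962/361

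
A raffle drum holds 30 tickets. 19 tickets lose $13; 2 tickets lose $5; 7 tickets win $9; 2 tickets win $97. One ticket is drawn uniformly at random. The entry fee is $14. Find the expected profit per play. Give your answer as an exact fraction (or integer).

E[payout] = (19/30)·(-13) + (2/30)·(-5) + (7/30)·9 + (2/30)·97 = 0
Expected profit = 0 − 14 = -14

-$14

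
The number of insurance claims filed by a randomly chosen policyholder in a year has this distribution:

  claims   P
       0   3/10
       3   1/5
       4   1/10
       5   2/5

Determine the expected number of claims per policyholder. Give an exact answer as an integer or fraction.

3

E[X] = (3/10)·0 + (1/5)·3 + (1/10)·4 + (2/5)·5
     = 3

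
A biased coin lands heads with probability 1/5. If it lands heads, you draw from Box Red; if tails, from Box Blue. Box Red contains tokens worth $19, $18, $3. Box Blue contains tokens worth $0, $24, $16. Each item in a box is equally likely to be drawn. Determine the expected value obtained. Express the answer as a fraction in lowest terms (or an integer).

40/3 dollars

E[X | Box Red] = (19 + 18 + 3)/3 = 40/3
E[X | Box Blue] = (0 + 24 + 16)/3 = 40/3
E[X] = (1/5)·40/3 + (4/5)·40/3 = 40/3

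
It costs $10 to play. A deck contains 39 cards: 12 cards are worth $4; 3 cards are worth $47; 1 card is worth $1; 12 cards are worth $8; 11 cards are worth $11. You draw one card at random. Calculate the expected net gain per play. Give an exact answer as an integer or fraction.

E[payout] = (12/39)·4 + (3/39)·47 + (1/39)·1 + (12/39)·8 + (11/39)·11 = 407/39
Expected profit = 407/39 − 10 = 17/39

17/39 dollars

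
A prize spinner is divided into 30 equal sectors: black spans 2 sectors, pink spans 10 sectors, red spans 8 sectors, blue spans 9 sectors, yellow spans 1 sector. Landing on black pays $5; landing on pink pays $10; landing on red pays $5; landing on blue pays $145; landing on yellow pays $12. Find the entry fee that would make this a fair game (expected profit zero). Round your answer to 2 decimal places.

E[payout] = (2/30)·5 + (10/30)·10 + (8/30)·5 + (9/30)·145 + (1/30)·12 = 489/10
Fair fee = E[payout] = 489/10 ≈ $48.90

$48.90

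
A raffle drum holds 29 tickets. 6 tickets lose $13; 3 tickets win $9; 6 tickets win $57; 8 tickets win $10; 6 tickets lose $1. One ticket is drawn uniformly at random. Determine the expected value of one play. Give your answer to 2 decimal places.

$12.59

E[payout] = (6/29)·(-13) + (3/29)·9 + (6/29)·57 + (8/29)·10 + (6/29)·(-1) = 365/29
≈ $12.59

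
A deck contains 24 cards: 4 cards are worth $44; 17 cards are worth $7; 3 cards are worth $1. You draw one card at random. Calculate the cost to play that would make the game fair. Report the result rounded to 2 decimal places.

$12.42

E[payout] = (4/24)·44 + (17/24)·7 + (3/24)·1 = 149/12
Fair fee = E[payout] = 149/12 ≈ $12.42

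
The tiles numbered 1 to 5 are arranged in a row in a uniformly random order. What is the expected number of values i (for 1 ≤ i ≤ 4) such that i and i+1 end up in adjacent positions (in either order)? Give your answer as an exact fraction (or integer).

For each i ∈ {1,…,4}, let Xᵢ = 1 if i and i+1 are adjacent. P(Xᵢ=1) = 2·(5−1)!/5! = 2/5.
By linearity, E[ΣXᵢ] = (4)·(2/5) = 8/5.

8/5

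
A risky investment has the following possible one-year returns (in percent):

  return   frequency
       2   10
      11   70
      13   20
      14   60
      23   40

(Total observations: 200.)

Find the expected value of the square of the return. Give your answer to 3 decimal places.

224.050

Total = 200, so P(return=2) = 10/200, etc.
E[X²] = (1/20)·4 + (7/20)·121 + (1/10)·169 + (3/10)·196 + (1/5)·529
     = 4481/20 ≈ 224.050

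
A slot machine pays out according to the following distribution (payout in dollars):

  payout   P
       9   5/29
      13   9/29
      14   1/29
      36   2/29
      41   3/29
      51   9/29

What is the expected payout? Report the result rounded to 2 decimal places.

$28.62

E[X] = (5/29)·9 + (9/29)·13 + (1/29)·14 + (2/29)·36 + (3/29)·41 + (9/29)·51
     = 830/29 ≈ 28.62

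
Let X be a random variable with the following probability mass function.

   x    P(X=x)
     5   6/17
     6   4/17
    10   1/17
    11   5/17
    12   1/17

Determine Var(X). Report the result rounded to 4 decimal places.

7.8547

E[X] = (6/17)·5 + (4/17)·6 + (1/17)·10 + (5/17)·11 + (1/17)·12 = 131/17
E[X²] = (6/17)·25 + (4/17)·36 + (1/17)·100 + (5/17)·121 + (1/17)·144 = 1143/17
Var(X) = 1143/17 − (131/17)² = 2270/289 ≈ 7.8547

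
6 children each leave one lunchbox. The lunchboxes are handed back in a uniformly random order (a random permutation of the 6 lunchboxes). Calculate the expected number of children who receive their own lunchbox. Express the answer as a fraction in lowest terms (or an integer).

1

Let Xᵢ = 1 if person i gets their own lunchbox. For each i, P(Xᵢ=1) = 1/6.
By linearity of expectation, E[X₁+…+X_6] = 6·(1/6) = 1.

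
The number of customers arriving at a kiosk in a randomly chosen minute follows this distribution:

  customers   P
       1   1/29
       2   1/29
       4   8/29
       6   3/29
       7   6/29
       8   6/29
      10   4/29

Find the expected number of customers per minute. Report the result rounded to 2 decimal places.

6.31

E[X] = (1/29)·1 + (1/29)·2 + (8/29)·4 + (3/29)·6 + (6/29)·7 + (6/29)·8 + (4/29)·10
     = 183/29 ≈ 6.31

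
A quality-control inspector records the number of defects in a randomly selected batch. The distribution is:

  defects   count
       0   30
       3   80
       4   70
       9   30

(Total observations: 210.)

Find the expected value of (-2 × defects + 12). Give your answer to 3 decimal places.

Total = 210, so P(defects=0) = 30/210, etc.
E[-2x+12] = (1/7)·12 + (8/21)·6 + (1/3)·4 + (1/7)·(-6)
     = 94/21 ≈ 4.476

4.476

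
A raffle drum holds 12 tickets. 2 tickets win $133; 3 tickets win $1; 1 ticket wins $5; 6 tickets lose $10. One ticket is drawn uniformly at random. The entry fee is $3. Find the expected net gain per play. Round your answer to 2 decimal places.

E[payout] = (2/12)·133 + (3/12)·1 + (1/12)·5 + (6/12)·(-10) = 107/6
Expected profit = 107/6 − 3 = 89/6 ≈ $14.83

$14.83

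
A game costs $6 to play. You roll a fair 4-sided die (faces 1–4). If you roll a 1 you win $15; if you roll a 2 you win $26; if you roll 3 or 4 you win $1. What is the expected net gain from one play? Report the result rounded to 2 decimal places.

E[payout] = (1/2)·1 + (1/4)·15 + (1/4)·26 = 43/4
Expected profit = 43/4 − 6 = 19/4 ≈ $4.75

$4.75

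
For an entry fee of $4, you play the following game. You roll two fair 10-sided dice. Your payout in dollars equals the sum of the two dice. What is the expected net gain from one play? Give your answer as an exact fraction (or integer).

$7

Distribution of the sum of the two dice: 2 w.p. 1/100, 3 w.p. 1/50, 4 w.p. 3/100, 5 w.p. 1/25, 6 w.p. 1/20, 7 w.p. 3/50, …
E[payout] = (1/100)·2 + (1/50)·3 + (3/100)·4 + (1/25)·5 + (1/20)·6 + (3/50)·7 + (7/100)·8 + (2/25)·9 + (9/100)·10 + (1/10)·11 + (9/100)·12 + (2/25)·13 + (7/100)·14 + (3/50)·15 + (1/20)·16 + (1/25)·17 + (3/100)·18 + (1/50)·19 + (1/100)·20 = 11
Expected profit = 11 − 4 = 7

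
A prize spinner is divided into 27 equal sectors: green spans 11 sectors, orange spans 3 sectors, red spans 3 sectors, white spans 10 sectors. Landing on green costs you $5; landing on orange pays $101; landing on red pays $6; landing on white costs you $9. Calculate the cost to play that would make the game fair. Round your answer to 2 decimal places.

E[payout] = (11/27)·(-5) + (3/27)·101 + (3/27)·6 + (10/27)·(-9) = 176/27
Fair fee = E[payout] = 176/27 ≈ $6.52

$6.52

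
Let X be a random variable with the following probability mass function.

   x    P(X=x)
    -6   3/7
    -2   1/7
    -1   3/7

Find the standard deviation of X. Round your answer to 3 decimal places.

E[X] = -23/7, E[X²] = 115/7
Var(X) = E[X²] − (E[X])² = 115/7 − 529/49 = 276/49
SD(X) = √(276/49) ≈ 2.373

2.373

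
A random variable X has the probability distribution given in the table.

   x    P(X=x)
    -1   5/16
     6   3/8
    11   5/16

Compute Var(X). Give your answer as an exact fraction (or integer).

E[X] = (5/16)·(-1) + (3/8)·6 + (5/16)·11 = 43/8
E[X²] = (5/16)·1 + (3/8)·36 + (5/16)·121 = 413/8
Var(X) = 413/8 − (43/8)² = 1455/64

1455/64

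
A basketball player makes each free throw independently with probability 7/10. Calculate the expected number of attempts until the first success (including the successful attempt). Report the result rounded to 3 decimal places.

For a geometric distribution, E[trials] = 1/p = 1/(7/10) = 10/7.
≈ 1.429

1.429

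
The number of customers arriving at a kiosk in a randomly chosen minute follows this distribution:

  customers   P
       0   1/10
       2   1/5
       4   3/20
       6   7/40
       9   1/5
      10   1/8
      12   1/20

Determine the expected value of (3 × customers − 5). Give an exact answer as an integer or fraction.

121/10

E[3x-5] = (1/10)·(-5) + (1/5)·1 + (3/20)·7 + (7/40)·13 + (1/5)·22 + (1/8)·25 + (1/20)·31
     = 121/10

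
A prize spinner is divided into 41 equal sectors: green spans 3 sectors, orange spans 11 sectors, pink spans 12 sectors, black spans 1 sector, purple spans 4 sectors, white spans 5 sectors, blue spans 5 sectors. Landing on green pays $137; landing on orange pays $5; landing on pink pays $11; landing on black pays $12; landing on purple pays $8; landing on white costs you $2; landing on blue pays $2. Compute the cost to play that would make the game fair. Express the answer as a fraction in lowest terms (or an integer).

642/41 dollars

E[payout] = (3/41)·137 + (11/41)·5 + (12/41)·11 + (1/41)·12 + (4/41)·8 + (5/41)·(-2) + (5/41)·2 = 642/41
Fair fee = E[payout] = 642/41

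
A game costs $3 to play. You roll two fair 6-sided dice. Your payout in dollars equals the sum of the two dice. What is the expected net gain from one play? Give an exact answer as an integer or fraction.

Distribution of the sum of the two dice: 2 w.p. 1/36, 3 w.p. 1/18, 4 w.p. 1/12, 5 w.p. 1/9, 6 w.p. 5/36, 7 w.p. 1/6, …
E[payout] = (1/36)·2 + (1/18)·3 + (1/12)·4 + (1/9)·5 + (5/36)·6 + (1/6)·7 + (5/36)·8 + (1/9)·9 + (1/12)·10 + (1/18)·11 + (1/36)·12 = 7
Expected profit = 7 − 3 = 4

$4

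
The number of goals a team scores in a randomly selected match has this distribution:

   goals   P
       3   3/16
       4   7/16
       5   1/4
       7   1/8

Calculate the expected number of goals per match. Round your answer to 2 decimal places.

4.44

E[X] = (3/16)·3 + (7/16)·4 + (1/4)·5 + (1/8)·7
     = 71/16 ≈ 4.44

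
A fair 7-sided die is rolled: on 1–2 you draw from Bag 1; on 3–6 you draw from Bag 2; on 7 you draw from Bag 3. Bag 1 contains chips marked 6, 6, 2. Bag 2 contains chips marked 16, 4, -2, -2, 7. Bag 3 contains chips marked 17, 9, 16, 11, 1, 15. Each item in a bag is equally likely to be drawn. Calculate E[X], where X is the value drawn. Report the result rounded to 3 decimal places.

E[X | Bag 1] = (6 + 6 + 2)/3 = 14/3
E[X | Bag 2] = (16 + 4 − 2 − 2 + 7)/5 = 23/5
E[X | Bag 3] = (17 + 9 + 16 + 11 + 1 + 15)/6 = 23/2
E[X] = (2/7)·14/3 + (4/7)·23/5 + (1/7)·23/2 = 1177/210 ≈ 5.605

5.605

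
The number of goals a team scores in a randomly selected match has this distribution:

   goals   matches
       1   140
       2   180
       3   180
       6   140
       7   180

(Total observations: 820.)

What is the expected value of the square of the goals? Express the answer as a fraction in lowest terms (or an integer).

Total = 820, so P(goals=1) = 140/820, etc.
E[X²] = (7/41)·1 + (9/41)·4 + (9/41)·9 + (7/41)·36 + (9/41)·49
     = 817/41

817/41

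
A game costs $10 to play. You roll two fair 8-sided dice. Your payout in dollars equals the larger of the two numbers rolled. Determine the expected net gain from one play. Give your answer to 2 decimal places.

-$4.19

Distribution of the larger of the two numbers rolled: 1 w.p. 1/64, 2 w.p. 3/64, 3 w.p. 5/64, 4 w.p. 7/64, 5 w.p. 9/64, 6 w.p. 11/64, …
E[payout] = (1/64)·1 + (3/64)·2 + (5/64)·3 + (7/64)·4 + (9/64)·5 + (11/64)·6 + (13/64)·7 + (15/64)·8 = 93/16
Expected profit = 93/16 − 10 = -67/16 ≈ -$4.19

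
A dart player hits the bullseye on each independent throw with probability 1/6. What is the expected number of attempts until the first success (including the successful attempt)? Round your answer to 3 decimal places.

For a geometric distribution, E[trials] = 1/p = 1/(1/6) = 6.
≈ 6.000

6.000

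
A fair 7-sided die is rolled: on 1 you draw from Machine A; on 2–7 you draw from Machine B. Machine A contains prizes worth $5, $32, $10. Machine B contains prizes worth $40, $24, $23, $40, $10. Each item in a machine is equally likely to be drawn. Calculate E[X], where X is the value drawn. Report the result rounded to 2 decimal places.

$25.72

E[X | Machine A] = (5 + 32 + 10)/3 = 47/3
E[X | Machine B] = (40 + 24 + 23 + 40 + 10)/5 = 137/5
E[X] = (1/7)·47/3 + (6/7)·137/5 = 2701/105 ≈ 25.72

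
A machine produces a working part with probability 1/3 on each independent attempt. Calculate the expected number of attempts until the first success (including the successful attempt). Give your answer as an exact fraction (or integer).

3

For a geometric distribution, E[trials] = 1/p = 1/(1/3) = 3.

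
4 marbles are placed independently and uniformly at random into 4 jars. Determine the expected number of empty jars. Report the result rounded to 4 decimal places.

1.2656

Let Xⱼ=1 if jar j is empty. P(Xⱼ=1) = ((4-1)/4)^4 = 81/256.
By linearity, E[#empty] = 4·81/256 = 81/64.
≈ 1.2656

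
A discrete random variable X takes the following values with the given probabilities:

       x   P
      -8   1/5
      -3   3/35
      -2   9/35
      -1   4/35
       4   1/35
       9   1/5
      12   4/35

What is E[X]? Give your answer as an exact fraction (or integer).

4/5

E[X] = (1/5)·(-8) + (3/35)·(-3) + (9/35)·(-2) + (4/35)·(-1) + (1/35)·4 + (1/5)·9 + (4/35)·12
     = 4/5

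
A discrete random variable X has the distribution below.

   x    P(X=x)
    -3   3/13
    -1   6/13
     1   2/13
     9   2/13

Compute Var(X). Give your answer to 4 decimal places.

E[X] = (3/13)·(-3) + (6/13)·(-1) + (2/13)·1 + (2/13)·9 = 5/13
E[X²] = (3/13)·9 + (6/13)·1 + (2/13)·1 + (2/13)·81 = 197/13
Var(X) = 197/13 − (5/13)² = 2536/169 ≈ 15.0059

15.0059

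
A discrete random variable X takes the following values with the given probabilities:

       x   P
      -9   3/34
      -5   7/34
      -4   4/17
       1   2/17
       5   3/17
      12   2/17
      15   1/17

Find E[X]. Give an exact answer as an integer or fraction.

9/17

E[X] = (3/34)·(-9) + (7/34)·(-5) + (4/17)·(-4) + (2/17)·1 + (3/17)·5 + (2/17)·12 + (1/17)·15
     = 9/17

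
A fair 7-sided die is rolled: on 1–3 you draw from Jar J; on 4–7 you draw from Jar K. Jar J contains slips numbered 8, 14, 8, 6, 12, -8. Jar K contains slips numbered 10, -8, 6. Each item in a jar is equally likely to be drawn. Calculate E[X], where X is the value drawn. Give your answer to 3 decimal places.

4.381

E[X | Jar J] = (8 + 14 + 8 + 6 + 12 − 8)/6 = 20/3
E[X | Jar K] = (10 − 8 + 6)/3 = 8/3
E[X] = (3/7)·20/3 + (4/7)·8/3 = 92/21 ≈ 4.381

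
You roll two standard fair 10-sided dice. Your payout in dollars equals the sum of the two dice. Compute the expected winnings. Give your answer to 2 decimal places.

Distribution of the sum of the two dice: 2 w.p. 1/100, 3 w.p. 1/50, 4 w.p. 3/100, 5 w.p. 1/25, 6 w.p. 1/20, 7 w.p. 3/50, …
E[payout] = (1/100)·2 + (1/50)·3 + (3/100)·4 + (1/25)·5 + (1/20)·6 + (3/50)·7 + (7/100)·8 + (2/25)·9 + (9/100)·10 + (1/10)·11 + (9/100)·12 + (2/25)·13 + (7/100)·14 + (3/50)·15 + (1/20)·16 + (1/25)·17 + (3/100)·18 + (1/50)·19 + (1/100)·20 = 11
≈ $11.00

$11.00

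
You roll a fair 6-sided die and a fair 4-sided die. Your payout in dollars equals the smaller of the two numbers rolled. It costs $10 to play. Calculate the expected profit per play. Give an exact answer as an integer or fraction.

Distribution of the smaller of the two numbers rolled: 1 w.p. 3/8, 2 w.p. 7/24, 3 w.p. 5/24, 4 w.p. 1/8
E[payout] = (3/8)·1 + (7/24)·2 + (5/24)·3 + (1/8)·4 = 25/12
Expected profit = 25/12 − 10 = -95/12

-95/12 dollars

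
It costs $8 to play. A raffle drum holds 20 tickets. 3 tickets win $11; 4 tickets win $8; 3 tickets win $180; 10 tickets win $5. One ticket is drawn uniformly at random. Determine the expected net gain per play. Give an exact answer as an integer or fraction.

E[payout] = (3/20)·11 + (4/20)·8 + (3/20)·180 + (10/20)·5 = 131/4
Expected profit = 131/4 − 8 = 99/4

99/4 dollars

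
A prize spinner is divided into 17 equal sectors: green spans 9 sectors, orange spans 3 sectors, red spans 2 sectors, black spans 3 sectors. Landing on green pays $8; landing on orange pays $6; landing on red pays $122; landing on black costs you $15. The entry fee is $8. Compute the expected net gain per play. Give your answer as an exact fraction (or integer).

$9

E[payout] = (9/17)·8 + (3/17)·6 + (2/17)·122 + (3/17)·(-15) = 17
Expected profit = 17 − 8 = 9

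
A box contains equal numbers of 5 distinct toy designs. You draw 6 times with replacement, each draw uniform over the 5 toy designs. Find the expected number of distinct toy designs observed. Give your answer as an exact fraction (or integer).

11529/3125

Let Xⱼ=1 if type j appears at least once. P(Xⱼ=1) = 1 − ((5−1)/5)^6 = 11529/15625.
E[#distinct] = 5·11529/15625 = 11529/3125.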